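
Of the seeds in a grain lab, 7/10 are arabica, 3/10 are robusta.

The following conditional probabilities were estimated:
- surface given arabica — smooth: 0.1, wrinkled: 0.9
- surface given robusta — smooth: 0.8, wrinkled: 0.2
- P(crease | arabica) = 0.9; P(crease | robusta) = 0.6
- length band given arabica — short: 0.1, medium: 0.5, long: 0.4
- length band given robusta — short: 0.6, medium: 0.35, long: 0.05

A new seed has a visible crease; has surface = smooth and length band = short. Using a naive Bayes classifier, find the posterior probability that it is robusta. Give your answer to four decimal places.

0.9320

arabica: 0.7 × 0.1 × 0.9 × 0.1 = 0.0063
robusta: 0.3 × 0.8 × 0.6 × 0.6 = 0.0864
P(robusta | x) = 0.0864 / 0.0927 ≈ 0.9320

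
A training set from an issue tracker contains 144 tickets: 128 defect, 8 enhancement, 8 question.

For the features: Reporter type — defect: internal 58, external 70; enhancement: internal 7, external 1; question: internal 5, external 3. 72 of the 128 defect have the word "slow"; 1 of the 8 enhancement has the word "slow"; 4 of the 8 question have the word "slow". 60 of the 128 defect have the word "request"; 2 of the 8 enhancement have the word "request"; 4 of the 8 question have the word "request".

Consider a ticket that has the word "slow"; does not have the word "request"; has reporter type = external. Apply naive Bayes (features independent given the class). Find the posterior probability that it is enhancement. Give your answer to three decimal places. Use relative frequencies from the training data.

0.004

defect: (128/144) × (70/128) × (72/128) × (68/128) = 0.145263671875
enhancement: (8/144) × (1/8) × (1/8) × (6/8) ≈ 0.000651042
question: (8/144) × (3/8) × (4/8) × (4/8) ≈ 0.00520833
P(enhancement | x) = 0.000651042 / 0.151123043875 ≈ 0.004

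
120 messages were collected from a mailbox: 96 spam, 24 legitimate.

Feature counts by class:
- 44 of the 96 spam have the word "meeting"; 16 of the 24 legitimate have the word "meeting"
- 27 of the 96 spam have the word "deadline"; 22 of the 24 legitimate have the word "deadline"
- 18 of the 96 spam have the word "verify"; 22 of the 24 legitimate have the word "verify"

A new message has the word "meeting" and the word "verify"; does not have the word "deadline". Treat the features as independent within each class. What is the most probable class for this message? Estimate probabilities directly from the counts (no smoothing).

spam: (96/120) × (44/96) × (69/96) × (18/96) = 0.0494140625
legitimate: (24/120) × (16/24) × (2/24) × (22/24) ≈ 0.0101852
Highest score → spam.

spam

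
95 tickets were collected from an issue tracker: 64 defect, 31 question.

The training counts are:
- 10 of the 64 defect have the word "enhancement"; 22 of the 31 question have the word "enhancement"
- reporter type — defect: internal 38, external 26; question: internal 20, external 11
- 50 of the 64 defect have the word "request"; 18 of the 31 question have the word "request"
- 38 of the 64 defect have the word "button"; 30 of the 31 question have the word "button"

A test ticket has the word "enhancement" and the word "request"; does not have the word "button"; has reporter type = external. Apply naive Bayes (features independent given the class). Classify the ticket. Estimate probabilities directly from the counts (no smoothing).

defect: (64/95) × (10/64) × (26/64) × (50/64) × (26/64) ≈ 0.0135723
question: (31/95) × (22/31) × (11/31) × (18/31) × (1/31) ≈ 0.00153914
Highest score → defect.

defect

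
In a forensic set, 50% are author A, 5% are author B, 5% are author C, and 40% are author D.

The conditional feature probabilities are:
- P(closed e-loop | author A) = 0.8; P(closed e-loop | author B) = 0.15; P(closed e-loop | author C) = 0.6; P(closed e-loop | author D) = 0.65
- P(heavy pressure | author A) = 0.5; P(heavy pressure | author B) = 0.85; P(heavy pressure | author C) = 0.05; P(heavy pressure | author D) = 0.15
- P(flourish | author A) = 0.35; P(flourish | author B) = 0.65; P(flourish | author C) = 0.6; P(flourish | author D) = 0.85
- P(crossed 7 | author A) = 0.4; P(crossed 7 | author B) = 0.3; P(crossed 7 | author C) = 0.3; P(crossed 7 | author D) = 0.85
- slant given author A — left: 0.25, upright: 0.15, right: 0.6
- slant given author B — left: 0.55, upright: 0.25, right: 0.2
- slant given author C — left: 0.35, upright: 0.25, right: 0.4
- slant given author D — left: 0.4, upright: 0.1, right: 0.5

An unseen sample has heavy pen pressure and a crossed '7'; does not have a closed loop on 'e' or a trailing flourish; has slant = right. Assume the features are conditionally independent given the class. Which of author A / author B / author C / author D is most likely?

author A

author A: 0.5 × (1−0.8) × 0.5 × (1−0.35) × 0.4 × 0.6 = 0.0078
author B: 0.05 × (1−0.15) × 0.85 × (1−0.65) × 0.3 × 0.2 = 0.000758625
author C: 0.05 × (1−0.6) × 0.05 × (1−0.6) × 0.3 × 0.4 = 0.000048
author D: 0.4 × (1−0.65) × 0.15 × (1−0.85) × 0.85 × 0.5 = 0.00133875
Highest score → author A.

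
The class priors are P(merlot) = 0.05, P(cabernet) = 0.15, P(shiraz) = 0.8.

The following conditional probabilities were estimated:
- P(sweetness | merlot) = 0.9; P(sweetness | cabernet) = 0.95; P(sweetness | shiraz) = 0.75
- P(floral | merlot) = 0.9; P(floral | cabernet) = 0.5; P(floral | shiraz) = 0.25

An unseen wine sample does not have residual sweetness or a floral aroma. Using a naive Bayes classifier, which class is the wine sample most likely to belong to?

merlot: 0.05 × (1−0.9) × (1−0.9) = 0.0005
cabernet: 0.15 × (1−0.95) × (1−0.5) = 0.00375
shiraz: 0.8 × (1−0.75) × (1−0.25) = 0.15
Highest score → shiraz.

shiraz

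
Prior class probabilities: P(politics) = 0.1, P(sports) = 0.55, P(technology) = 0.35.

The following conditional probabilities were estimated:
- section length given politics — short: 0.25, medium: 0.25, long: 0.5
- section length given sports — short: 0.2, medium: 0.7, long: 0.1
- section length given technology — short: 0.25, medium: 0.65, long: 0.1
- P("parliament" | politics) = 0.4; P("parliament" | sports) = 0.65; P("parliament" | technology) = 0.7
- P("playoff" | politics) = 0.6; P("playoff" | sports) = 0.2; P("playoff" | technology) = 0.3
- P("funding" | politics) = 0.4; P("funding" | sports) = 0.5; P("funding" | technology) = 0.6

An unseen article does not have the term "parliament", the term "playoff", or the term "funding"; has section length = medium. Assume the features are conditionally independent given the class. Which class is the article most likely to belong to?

politics: 0.1 × 0.25 × (1−0.4) × (1−0.6) × (1−0.4) = 0.0036
sports: 0.55 × 0.7 × (1−0.65) × (1−0.2) × (1−0.5) = 0.0539
technology: 0.35 × 0.65 × (1−0.7) × (1−0.3) × (1−0.6) = 0.01911
Highest score → sports.

sports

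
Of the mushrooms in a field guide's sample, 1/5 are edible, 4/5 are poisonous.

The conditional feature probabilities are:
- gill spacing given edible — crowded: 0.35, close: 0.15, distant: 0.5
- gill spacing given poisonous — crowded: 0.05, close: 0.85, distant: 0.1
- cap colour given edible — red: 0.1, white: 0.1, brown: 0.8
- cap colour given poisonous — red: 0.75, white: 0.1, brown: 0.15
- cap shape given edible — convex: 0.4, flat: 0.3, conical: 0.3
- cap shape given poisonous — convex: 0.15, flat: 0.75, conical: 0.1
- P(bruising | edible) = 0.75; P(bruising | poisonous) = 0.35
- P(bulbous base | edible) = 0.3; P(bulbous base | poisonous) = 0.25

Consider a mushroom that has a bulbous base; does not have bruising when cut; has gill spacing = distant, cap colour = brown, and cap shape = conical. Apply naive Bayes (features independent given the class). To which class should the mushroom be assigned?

edible

edible: 0.2 × 0.5 × 0.8 × 0.3 × (1−0.75) × 0.3 = 0.0018
poisonous: 0.8 × 0.1 × 0.15 × 0.1 × (1−0.35) × 0.25 = 0.000195
Highest score → edible.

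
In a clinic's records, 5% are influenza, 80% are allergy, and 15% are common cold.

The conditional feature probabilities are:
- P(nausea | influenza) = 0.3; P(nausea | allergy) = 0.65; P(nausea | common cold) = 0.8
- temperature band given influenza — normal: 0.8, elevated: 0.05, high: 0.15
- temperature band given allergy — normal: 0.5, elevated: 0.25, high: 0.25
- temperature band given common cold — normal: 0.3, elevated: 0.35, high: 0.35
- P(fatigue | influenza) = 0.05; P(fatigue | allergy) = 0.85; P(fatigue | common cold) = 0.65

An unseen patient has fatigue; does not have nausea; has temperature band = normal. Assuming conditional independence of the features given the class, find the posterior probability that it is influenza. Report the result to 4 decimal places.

influenza: 0.05 × (1−0.3) × 0.8 × 0.05 = 0.0014
allergy: 0.8 × (1−0.65) × 0.5 × 0.85 = 0.119
common cold: 0.15 × (1−0.8) × 0.3 × 0.65 = 0.00585
P(influenza | x) = 0.0014 / 0.12625 ≈ 0.0111

0.0111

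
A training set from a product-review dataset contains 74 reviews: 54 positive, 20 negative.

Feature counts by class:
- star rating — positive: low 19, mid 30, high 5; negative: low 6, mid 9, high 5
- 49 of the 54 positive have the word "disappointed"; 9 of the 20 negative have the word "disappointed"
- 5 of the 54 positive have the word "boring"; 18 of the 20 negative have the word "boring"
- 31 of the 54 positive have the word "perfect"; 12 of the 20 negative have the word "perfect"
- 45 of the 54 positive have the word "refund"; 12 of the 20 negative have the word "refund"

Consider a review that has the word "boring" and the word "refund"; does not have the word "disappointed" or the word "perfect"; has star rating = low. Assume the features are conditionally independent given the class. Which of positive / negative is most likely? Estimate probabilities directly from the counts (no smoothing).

negative

positive: (54/74) × (19/54) × (5/54) × (5/54) × (23/54) × (45/54) ≈ 0.000781317
negative: (20/74) × (6/20) × (11/20) × (18/20) × (8/20) × (12/20) ≈ 0.00963243
Highest score → negative.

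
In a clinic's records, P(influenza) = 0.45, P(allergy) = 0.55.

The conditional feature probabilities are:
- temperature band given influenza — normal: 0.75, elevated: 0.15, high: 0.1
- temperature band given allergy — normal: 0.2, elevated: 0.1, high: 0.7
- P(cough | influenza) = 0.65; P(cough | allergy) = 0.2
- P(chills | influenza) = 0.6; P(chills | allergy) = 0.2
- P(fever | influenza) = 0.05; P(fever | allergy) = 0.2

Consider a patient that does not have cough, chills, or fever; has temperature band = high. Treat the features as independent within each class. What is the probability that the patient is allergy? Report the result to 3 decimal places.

influenza: 0.45 × 0.1 × (1−0.65) × (1−0.6) × (1−0.05) = 0.005985
allergy: 0.55 × 0.7 × (1−0.2) × (1−0.2) × (1−0.2) = 0.19712
P(allergy | x) = 0.19712 / 0.203105 ≈ 0.971

0.971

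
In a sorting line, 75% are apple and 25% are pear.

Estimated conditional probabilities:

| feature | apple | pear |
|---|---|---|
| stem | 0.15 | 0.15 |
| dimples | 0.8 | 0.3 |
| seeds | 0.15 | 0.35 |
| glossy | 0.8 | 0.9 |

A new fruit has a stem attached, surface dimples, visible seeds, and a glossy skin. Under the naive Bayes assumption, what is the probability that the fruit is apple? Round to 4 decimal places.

apple: 0.75 × 0.15 × 0.8 × 0.15 × 0.8 = 0.0108
pear: 0.25 × 0.15 × 0.3 × 0.35 × 0.9 = 0.00354375
P(apple | x) = 0.0108 / 0.01434375 ≈ 0.7529

0.7529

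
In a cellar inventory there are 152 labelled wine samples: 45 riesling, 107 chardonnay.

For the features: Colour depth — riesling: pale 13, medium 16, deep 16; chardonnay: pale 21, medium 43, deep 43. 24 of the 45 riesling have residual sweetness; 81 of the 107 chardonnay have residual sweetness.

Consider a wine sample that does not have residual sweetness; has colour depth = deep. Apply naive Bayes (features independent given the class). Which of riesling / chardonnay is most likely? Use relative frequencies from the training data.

riesling: (45/152) × (16/45) × (21/45) ≈ 0.0491228
chardonnay: (107/152) × (43/107) × (26/107) ≈ 0.0687408
Highest score → chardonnay.

chardonnay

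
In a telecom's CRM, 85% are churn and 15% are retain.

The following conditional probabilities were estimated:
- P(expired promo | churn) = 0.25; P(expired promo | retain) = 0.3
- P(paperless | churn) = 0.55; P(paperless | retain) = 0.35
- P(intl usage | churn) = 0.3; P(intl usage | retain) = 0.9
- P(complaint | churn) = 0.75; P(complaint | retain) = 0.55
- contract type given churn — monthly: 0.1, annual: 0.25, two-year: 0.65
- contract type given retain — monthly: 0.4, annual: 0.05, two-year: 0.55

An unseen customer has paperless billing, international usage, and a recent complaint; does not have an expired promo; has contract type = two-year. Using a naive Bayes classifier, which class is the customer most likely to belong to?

churn: 0.85 × (1−0.25) × 0.55 × 0.3 × 0.75 × 0.65 = 0.05127890625
retain: 0.15 × (1−0.3) × 0.35 × 0.9 × 0.55 × 0.55 = 0.0100051875
Highest score → churn.

churn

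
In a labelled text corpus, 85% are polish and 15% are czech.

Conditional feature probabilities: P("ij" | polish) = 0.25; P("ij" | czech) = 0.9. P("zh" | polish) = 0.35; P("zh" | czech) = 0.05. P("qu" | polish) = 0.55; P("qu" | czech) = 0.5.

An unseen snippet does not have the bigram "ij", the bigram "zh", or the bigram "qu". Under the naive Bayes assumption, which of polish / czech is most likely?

polish: 0.85 × (1−0.25) × (1−0.35) × (1−0.55) = 0.18646875
czech: 0.15 × (1−0.9) × (1−0.05) × (1−0.5) = 0.007125
Highest score → polish.

polish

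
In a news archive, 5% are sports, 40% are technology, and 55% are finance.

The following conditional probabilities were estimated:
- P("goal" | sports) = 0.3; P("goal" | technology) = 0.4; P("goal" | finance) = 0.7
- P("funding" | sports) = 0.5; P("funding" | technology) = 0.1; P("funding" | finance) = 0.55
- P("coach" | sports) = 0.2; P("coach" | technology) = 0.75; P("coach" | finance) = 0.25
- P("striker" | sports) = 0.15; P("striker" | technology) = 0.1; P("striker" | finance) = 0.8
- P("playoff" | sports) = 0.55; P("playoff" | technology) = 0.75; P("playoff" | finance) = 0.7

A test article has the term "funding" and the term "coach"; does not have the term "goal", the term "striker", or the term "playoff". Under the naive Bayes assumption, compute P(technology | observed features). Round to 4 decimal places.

0.6000

sports: 0.05 × (1−0.3) × 0.5 × 0.2 × (1−0.15) × (1−0.55) = 0.00133875
technology: 0.4 × (1−0.4) × 0.1 × 0.75 × (1−0.1) × (1−0.75) = 0.00405
finance: 0.55 × (1−0.7) × 0.55 × 0.25 × (1−0.8) × (1−0.7) = 0.00136125
P(technology | x) = 0.00405 / 0.00675 ≈ 0.6000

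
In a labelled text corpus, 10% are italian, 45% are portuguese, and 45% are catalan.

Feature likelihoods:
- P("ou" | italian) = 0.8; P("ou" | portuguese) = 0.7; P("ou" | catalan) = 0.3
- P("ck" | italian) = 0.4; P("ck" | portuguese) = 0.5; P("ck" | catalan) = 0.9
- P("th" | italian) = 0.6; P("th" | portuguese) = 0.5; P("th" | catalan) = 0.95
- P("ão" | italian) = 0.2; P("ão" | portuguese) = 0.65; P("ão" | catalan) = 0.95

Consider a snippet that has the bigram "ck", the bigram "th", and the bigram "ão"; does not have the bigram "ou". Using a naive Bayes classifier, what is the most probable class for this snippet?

catalan

italian: 0.1 × (1−0.8) × 0.4 × 0.6 × 0.2 = 0.00096
portuguese: 0.45 × (1−0.7) × 0.5 × 0.5 × 0.65 = 0.0219375
catalan: 0.45 × (1−0.3) × 0.9 × 0.95 × 0.95 = 0.25585875
Highest score → catalan.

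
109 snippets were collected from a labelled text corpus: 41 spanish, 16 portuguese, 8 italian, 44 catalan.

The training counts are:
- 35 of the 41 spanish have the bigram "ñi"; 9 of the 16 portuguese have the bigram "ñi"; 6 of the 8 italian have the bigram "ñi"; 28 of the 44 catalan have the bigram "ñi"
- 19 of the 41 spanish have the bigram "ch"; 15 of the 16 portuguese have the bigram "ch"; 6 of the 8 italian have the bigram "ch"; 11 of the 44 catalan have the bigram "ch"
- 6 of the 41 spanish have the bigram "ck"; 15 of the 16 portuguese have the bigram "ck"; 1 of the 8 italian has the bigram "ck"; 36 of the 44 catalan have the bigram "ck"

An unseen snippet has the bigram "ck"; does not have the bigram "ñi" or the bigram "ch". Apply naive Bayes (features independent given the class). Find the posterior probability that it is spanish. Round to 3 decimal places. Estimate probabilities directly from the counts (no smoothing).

spanish: (41/109) × (6/41) × (22/41) × (6/41) ≈ 0.00432246
portuguese: (16/109) × (7/16) × (1/16) × (15/16) ≈ 0.0037629
italian: (8/109) × (2/8) × (2/8) × (1/8) ≈ 0.000573394
catalan: (44/109) × (16/44) × (33/44) × (36/44) ≈ 0.0900751
P(spanish | x) = 0.00432246 / 0.098733854 ≈ 0.044

0.044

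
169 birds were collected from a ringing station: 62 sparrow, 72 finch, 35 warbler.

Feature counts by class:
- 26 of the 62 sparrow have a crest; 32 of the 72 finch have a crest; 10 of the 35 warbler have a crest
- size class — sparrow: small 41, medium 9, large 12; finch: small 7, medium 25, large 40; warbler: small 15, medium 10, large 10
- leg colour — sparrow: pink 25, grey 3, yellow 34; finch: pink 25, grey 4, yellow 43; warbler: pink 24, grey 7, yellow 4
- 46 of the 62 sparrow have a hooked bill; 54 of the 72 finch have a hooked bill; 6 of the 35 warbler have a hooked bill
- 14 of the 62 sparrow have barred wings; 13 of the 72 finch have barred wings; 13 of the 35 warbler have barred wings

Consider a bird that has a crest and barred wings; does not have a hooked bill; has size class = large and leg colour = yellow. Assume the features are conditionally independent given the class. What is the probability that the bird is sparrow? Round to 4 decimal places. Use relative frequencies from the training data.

0.2171

sparrow: (62/169) × (26/62) × (12/62) × (34/62) × (16/62) × (14/62) ≈ 0.000951542
finch: (72/169) × (32/72) × (40/72) × (43/72) × (18/72) × (13/72) ≈ 0.00283581
warbler: (35/169) × (10/35) × (10/35) × (4/35) × (29/35) × (13/35) ≈ 0.000594624
P(sparrow | x) = 0.000951542 / 0.004381976 ≈ 0.2171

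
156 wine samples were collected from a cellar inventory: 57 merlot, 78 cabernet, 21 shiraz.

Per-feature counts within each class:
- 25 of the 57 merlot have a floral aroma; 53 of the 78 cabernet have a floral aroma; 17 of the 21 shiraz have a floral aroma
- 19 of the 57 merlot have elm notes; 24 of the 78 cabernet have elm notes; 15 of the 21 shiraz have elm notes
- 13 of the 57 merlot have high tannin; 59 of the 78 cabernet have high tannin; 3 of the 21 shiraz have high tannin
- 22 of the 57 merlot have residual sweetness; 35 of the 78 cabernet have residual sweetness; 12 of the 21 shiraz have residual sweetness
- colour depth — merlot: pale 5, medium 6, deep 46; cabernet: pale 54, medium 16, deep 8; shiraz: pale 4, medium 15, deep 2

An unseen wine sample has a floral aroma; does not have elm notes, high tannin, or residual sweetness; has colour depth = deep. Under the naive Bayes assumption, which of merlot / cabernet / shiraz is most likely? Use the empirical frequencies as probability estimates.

merlot

merlot: (57/156) × (25/57) × (38/57) × (44/57) × (35/57) × (46/57) ≈ 0.0408675
cabernet: (78/156) × (53/78) × (54/78) × (19/78) × (43/78) × (8/78) ≈ 0.00323951
shiraz: (21/156) × (17/21) × (6/21) × (18/21) × (9/21) × (2/21) ≈ 0.00108929
Highest score → merlot.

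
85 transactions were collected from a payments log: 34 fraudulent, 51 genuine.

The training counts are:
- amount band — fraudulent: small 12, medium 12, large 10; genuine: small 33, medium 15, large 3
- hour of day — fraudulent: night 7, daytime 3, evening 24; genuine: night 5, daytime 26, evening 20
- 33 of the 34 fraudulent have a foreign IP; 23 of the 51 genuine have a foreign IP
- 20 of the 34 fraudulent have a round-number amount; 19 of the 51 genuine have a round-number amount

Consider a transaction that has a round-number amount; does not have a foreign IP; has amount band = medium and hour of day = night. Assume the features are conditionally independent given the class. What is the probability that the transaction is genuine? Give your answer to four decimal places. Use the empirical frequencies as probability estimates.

fraudulent: (34/85) × (12/34) × (7/34) × (1/34) × (20/34) ≈ 0.000502868
genuine: (51/85) × (15/51) × (5/51) × (28/51) × (19/51) ≈ 0.0035387
P(genuine | x) = 0.0035387 / 0.004041568 ≈ 0.8756

0.8756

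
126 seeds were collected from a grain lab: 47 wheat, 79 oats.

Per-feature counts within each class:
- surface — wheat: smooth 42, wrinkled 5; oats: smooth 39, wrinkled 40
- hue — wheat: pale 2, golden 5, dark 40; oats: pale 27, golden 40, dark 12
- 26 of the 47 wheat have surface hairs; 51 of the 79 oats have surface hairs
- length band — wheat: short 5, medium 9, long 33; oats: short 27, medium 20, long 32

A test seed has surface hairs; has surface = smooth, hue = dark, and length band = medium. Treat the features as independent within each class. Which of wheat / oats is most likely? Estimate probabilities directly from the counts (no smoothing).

wheat: (47/126) × (42/47) × (40/47) × (26/47) × (9/47) ≈ 0.0300511
oats: (79/126) × (39/79) × (12/79) × (51/79) × (20/79) ≈ 0.00768412
Highest score → wheat.

wheat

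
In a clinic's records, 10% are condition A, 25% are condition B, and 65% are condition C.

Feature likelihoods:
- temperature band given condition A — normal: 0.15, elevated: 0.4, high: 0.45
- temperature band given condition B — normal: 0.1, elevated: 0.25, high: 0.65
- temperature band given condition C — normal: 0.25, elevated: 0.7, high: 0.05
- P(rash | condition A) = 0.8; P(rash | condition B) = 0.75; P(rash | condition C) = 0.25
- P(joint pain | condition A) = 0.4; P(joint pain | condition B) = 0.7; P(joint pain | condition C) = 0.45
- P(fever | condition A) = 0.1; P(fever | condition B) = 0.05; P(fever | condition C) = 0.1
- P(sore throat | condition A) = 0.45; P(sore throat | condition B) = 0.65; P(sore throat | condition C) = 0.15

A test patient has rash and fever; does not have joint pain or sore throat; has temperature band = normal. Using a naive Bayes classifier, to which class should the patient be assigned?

condition C

condition A: 0.1 × 0.15 × 0.8 × (1−0.4) × 0.1 × (1−0.45) = 0.000396
condition B: 0.25 × 0.1 × 0.75 × (1−0.7) × 0.05 × (1−0.65) = 0.0000984375
condition C: 0.65 × 0.25 × 0.25 × (1−0.45) × 0.1 × (1−0.15) = 0.00189921875
Highest score → condition C.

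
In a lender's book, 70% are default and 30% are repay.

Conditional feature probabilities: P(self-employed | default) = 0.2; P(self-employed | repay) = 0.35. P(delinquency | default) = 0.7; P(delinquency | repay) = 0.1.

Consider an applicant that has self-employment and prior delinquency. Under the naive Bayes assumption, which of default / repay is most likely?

default

default: 0.7 × 0.2 × 0.7 = 0.098
repay: 0.3 × 0.35 × 0.1 = 0.0105
Highest score → default.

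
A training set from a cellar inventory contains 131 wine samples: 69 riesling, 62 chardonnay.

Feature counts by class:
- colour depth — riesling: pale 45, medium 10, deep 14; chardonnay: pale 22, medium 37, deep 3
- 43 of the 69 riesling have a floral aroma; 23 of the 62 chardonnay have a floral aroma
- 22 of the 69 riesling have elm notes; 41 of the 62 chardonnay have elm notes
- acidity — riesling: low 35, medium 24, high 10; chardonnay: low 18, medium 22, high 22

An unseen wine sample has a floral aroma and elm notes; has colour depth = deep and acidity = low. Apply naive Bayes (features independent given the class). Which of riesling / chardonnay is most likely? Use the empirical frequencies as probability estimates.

riesling: (69/131) × (14/69) × (43/69) × (22/69) × (35/69) ≈ 0.0107713
chardonnay: (62/131) × (3/62) × (23/62) × (41/62) × (18/62) ≈ 0.00163102
Highest score → riesling.

riesling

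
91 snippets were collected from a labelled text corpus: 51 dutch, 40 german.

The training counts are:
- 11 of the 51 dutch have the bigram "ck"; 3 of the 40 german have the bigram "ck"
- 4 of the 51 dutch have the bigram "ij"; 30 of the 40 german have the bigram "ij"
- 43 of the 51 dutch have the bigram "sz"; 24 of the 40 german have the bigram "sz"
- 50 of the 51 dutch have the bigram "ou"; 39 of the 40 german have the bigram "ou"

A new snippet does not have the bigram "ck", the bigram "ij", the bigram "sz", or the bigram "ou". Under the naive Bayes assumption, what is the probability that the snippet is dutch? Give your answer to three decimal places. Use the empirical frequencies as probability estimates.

dutch: (51/91) × (40/51) × (47/51) × (8/51) × (1/51) ≈ 0.00124594
german: (40/91) × (37/40) × (10/40) × (16/40) × (1/40) ≈ 0.00101648
P(dutch | x) = 0.00124594 / 0.00226242 ≈ 0.551

0.551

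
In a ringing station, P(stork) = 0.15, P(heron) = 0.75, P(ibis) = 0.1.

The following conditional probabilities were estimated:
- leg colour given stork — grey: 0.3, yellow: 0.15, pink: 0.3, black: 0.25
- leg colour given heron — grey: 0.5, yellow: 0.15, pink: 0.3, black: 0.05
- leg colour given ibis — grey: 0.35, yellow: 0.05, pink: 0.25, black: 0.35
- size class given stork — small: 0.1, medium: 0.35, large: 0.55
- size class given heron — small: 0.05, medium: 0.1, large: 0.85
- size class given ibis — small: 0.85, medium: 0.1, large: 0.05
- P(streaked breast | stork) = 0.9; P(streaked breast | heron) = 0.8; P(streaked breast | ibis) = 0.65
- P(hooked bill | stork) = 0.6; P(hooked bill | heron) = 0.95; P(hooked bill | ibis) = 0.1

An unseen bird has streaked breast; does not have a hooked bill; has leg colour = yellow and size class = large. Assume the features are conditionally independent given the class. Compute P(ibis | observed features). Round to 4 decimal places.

stork: 0.15 × 0.15 × 0.55 × 0.9 × (1−0.6) = 0.004455
heron: 0.75 × 0.15 × 0.85 × 0.8 × (1−0.95) = 0.003825
ibis: 0.1 × 0.05 × 0.05 × 0.65 × (1−0.1) = 0.00014625
P(ibis | x) = 0.00014625 / 0.00842625 ≈ 0.0174

0.0174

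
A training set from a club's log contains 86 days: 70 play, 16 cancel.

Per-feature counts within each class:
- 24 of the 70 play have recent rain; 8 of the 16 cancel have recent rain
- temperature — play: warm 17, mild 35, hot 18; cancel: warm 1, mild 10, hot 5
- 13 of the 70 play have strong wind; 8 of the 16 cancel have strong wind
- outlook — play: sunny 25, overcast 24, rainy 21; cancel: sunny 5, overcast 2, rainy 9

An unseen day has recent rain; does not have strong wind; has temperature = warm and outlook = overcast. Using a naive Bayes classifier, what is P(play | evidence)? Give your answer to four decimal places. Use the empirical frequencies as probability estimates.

play: (70/86) × (24/70) × (17/70) × (57/70) × (24/70) ≈ 0.0189214
cancel: (16/86) × (8/16) × (1/16) × (8/16) × (2/16) ≈ 0.000363372
P(play | x) = 0.0189214 / 0.019284772 ≈ 0.9812

0.9812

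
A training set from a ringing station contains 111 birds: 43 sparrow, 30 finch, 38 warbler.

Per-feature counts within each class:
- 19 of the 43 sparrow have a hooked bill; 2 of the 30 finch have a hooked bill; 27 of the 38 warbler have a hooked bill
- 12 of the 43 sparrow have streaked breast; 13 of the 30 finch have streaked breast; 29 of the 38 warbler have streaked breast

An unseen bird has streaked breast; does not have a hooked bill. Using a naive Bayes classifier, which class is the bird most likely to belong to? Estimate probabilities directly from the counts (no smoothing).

finch

sparrow: (43/111) × (24/43) × (12/43) ≈ 0.0603394
finch: (30/111) × (28/30) × (13/30) ≈ 0.109309
warbler: (38/111) × (11/38) × (29/38) ≈ 0.0756283
Highest score → finch.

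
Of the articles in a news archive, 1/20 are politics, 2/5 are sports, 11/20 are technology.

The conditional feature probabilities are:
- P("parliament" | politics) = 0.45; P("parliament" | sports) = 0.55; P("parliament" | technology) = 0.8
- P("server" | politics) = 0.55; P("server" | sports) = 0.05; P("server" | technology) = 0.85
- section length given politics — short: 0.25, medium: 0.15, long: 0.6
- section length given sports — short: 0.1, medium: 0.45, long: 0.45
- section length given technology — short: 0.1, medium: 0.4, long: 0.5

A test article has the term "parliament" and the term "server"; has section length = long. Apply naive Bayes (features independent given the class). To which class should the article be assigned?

politics: 0.05 × 0.45 × 0.55 × 0.6 = 0.007425
sports: 0.4 × 0.55 × 0.05 × 0.45 = 0.00495
technology: 0.55 × 0.8 × 0.85 × 0.5 = 0.187
Highest score → technology.

technology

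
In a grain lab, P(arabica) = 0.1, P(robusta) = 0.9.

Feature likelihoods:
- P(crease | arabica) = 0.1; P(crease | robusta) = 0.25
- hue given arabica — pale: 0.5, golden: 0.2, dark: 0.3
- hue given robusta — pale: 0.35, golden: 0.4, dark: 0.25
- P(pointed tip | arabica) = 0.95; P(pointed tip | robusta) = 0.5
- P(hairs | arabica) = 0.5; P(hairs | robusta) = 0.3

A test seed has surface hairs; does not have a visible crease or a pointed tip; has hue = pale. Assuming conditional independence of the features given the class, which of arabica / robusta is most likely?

arabica: 0.1 × (1−0.1) × 0.5 × (1−0.95) × 0.5 = 0.001125
robusta: 0.9 × (1−0.25) × 0.35 × (1−0.5) × 0.3 = 0.0354375
Highest score → robusta.

robusta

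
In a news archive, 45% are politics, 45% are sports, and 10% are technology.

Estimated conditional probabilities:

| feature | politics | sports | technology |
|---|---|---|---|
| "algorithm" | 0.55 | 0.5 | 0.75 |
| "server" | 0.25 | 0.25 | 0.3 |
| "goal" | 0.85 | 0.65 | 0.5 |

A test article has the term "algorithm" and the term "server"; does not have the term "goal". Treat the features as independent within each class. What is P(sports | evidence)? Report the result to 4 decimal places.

politics: 0.45 × 0.55 × 0.25 × (1−0.85) = 0.00928125
sports: 0.45 × 0.5 × 0.25 × (1−0.65) = 0.0196875
technology: 0.1 × 0.75 × 0.3 × (1−0.5) = 0.01125
P(sports | x) = 0.0196875 / 0.04021875 ≈ 0.4895

0.4895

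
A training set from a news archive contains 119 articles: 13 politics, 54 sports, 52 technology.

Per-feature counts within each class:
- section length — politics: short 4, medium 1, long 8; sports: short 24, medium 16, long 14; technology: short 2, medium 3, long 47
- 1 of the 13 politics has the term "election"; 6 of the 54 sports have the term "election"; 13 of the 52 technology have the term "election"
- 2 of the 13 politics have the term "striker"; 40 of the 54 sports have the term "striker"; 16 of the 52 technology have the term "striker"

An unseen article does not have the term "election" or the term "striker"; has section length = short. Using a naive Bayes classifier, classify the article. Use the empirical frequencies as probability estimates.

sports

politics: (13/119) × (4/13) × (12/13) × (11/13) ≈ 0.0262543
sports: (54/119) × (24/54) × (48/54) × (14/54) ≈ 0.0464779
technology: (52/119) × (2/52) × (39/52) × (36/52) ≈ 0.00872657
Highest score → sports.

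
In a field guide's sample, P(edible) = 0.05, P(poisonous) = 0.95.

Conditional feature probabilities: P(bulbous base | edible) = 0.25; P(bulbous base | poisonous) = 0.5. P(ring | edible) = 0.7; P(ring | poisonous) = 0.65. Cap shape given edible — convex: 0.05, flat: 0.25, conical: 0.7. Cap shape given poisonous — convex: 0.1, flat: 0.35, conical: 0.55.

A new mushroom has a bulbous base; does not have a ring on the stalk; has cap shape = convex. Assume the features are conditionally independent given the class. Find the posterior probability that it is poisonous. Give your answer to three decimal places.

edible: 0.05 × 0.25 × (1−0.7) × 0.05 = 0.0001875
poisonous: 0.95 × 0.5 × (1−0.65) × 0.1 = 0.016625
P(poisonous | x) = 0.016625 / 0.0168125 ≈ 0.989

0.989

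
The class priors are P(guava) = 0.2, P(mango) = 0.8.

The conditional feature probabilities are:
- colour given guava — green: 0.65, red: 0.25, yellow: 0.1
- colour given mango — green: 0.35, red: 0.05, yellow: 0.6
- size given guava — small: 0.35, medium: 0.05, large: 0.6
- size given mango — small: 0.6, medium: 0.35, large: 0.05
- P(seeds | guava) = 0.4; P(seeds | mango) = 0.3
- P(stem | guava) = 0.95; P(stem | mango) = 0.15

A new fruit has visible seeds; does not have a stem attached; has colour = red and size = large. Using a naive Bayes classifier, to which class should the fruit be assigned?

guava: 0.2 × 0.25 × 0.6 × 0.4 × (1−0.95) = 0.0006
mango: 0.8 × 0.05 × 0.05 × 0.3 × (1−0.15) = 0.00051
Highest score → guava.

guava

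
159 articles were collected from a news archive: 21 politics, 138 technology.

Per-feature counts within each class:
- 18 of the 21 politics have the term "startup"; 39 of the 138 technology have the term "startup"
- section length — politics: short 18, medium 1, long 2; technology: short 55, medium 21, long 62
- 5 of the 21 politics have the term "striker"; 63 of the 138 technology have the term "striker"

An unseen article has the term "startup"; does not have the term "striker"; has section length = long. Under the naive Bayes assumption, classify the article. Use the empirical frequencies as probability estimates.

politics: (21/159) × (18/21) × (2/21) × (16/21) ≈ 0.00821461
technology: (138/159) × (39/138) × (62/138) × (75/138) ≈ 0.0598911
Highest score → technology.

technology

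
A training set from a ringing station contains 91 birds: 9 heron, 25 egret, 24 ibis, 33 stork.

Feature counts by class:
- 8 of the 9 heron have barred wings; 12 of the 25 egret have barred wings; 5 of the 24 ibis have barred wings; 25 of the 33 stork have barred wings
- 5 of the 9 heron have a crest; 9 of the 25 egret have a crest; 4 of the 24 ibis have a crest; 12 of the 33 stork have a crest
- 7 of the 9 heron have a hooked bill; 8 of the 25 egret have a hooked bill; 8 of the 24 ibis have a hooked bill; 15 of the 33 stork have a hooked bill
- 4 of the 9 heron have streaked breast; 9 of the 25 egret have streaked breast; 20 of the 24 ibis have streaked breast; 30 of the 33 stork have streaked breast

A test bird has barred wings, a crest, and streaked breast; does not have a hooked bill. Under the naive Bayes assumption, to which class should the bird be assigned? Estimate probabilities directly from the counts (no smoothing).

heron: (9/91) × (8/9) × (5/9) × (2/9) × (4/9) ≈ 0.00482371
egret: (25/91) × (12/25) × (9/25) × (17/25) × (9/25) ≈ 0.0116213
ibis: (24/91) × (5/24) × (4/24) × (16/24) × (20/24) ≈ 0.00508751
stork: (33/91) × (25/33) × (12/33) × (18/33) × (30/33) ≈ 0.0495372
Highest score → stork.

stork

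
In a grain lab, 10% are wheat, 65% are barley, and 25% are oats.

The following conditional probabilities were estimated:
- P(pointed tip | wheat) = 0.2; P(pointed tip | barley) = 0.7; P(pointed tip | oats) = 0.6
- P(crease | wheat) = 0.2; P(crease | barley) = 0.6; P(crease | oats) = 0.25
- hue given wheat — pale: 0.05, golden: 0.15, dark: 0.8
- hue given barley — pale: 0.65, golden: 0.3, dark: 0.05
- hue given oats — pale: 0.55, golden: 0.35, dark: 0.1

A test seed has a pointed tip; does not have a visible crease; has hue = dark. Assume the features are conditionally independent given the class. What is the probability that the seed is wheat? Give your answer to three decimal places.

0.386

wheat: 0.1 × 0.2 × (1−0.2) × 0.8 = 0.0128
barley: 0.65 × 0.7 × (1−0.6) × 0.05 = 0.0091
oats: 0.25 × 0.6 × (1−0.25) × 0.1 = 0.01125
P(wheat | x) = 0.0128 / 0.03315 ≈ 0.386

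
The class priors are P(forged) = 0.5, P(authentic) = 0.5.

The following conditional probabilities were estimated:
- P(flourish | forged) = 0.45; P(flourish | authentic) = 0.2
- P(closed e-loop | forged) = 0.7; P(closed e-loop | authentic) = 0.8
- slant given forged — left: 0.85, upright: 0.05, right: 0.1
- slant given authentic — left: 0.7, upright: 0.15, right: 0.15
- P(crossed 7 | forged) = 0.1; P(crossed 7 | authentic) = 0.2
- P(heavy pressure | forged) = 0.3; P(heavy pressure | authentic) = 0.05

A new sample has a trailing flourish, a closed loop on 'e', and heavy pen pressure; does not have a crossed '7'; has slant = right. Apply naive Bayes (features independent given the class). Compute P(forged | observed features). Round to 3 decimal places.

0.899

forged: 0.5 × 0.45 × 0.7 × 0.1 × (1−0.1) × 0.3 = 0.0042525
authentic: 0.5 × 0.2 × 0.8 × 0.15 × (1−0.2) × 0.05 = 0.00048
P(forged | x) = 0.0042525 / 0.0047325 ≈ 0.899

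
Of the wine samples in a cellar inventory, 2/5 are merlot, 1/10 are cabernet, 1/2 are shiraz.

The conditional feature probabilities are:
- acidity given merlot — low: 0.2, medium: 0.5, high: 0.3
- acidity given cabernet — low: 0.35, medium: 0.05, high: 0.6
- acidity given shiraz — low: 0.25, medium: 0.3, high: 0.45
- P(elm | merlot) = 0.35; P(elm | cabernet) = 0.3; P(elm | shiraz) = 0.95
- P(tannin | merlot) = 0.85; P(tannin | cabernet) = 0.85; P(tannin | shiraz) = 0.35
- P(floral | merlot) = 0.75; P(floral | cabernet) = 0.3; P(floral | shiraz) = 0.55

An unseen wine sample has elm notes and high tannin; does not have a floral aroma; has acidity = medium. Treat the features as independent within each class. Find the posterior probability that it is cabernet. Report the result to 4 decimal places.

0.0234

merlot: 0.4 × 0.5 × 0.35 × 0.85 × (1−0.75) = 0.014875
cabernet: 0.1 × 0.05 × 0.3 × 0.85 × (1−0.3) = 0.0008925
shiraz: 0.5 × 0.3 × 0.95 × 0.35 × (1−0.55) = 0.02244375
P(cabernet | x) = 0.0008925 / 0.03821125 ≈ 0.0234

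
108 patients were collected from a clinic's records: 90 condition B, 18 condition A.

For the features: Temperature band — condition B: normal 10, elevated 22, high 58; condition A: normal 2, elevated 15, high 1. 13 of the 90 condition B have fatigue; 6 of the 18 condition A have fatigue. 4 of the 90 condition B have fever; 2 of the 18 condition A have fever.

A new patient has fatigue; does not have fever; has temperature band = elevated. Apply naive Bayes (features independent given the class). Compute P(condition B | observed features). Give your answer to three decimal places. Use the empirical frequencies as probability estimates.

condition B: (90/108) × (22/90) × (13/90) × (86/90) ≈ 0.0281161
condition A: (18/108) × (15/18) × (6/18) × (16/18) ≈ 0.0411523
P(condition B | x) = 0.0281161 / 0.0692684 ≈ 0.406

0.406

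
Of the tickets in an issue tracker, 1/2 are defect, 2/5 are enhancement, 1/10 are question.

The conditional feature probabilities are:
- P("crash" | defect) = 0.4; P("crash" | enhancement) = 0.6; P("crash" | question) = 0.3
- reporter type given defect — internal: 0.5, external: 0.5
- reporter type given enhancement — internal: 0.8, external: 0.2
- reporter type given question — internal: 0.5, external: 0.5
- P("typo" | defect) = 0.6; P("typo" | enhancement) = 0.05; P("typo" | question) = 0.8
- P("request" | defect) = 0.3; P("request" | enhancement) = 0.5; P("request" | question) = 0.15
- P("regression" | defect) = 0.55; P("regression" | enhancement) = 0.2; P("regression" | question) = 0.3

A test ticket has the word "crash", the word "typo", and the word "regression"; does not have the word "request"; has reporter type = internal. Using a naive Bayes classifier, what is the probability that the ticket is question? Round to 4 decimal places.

defect: 0.5 × 0.4 × 0.5 × 0.6 × (1−0.3) × 0.55 = 0.0231
enhancement: 0.4 × 0.6 × 0.8 × 0.05 × (1−0.5) × 0.2 = 0.00096
question: 0.1 × 0.3 × 0.5 × 0.8 × (1−0.15) × 0.3 = 0.00306
P(question | x) = 0.00306 / 0.02712 ≈ 0.1128

0.1128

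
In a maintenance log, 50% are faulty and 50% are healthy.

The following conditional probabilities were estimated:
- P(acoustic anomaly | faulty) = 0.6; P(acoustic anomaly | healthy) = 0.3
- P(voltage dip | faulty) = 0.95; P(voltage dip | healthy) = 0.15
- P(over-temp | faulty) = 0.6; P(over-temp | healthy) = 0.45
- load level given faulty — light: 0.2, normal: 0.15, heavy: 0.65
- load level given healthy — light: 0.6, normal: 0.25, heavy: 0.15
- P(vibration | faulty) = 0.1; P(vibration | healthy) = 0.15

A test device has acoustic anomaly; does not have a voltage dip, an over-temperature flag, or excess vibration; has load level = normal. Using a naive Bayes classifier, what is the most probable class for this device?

healthy

faulty: 0.5 × 0.6 × (1−0.95) × (1−0.6) × 0.15 × (1−0.1) = 0.00081
healthy: 0.5 × 0.3 × (1−0.15) × (1−0.45) × 0.25 × (1−0.15) = 0.0149015625
Highest score → healthy.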